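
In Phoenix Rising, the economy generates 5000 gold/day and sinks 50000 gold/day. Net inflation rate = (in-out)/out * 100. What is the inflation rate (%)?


Net gold = 5000 - 50000 = -45000
Inflation rate = net / sunk * 100 = -45000 / 50000 * 100
= -0.9 * 100
= -90.00%

-90.00%


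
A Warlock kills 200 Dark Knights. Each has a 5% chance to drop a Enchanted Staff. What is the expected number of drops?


Expected drops = kills * (drop_rate / 100)
= 200 * (5 / 100)
= 200 * 0.05
= 10.0

10.0 drops


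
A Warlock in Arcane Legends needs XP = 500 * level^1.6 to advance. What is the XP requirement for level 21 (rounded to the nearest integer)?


XP = 500 * level^1.6
Substitute level = 21:
XP = 500 * 21^1.6
= 500 * 130.4821
= 65241

65241 XP


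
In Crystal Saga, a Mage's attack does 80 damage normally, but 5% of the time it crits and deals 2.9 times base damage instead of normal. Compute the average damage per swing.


E[dmg] = base * (1 + crit_chance * (crit_mult - 1))
cc as decimal = 5/100 = 0.05
cm - 1 = 2.9 - 1 = 1.9
Bonus factor = 0.05 * 1.9 = 0.095
Total multiplier = 1 + 0.095 = 1.095
Expected damage = 80 * 1.095 = 87.60

87.60 damage


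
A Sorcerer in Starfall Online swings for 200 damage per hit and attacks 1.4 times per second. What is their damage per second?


DPS = damage * attack_speed
= 200 * 1.4
= 280.0

280.0 DPS


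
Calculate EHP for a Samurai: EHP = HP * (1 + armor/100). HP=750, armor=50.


EHP = 750 * (1 + 50/100)
= 750 * (1 + 0.5)
= 750 * 1.5
= 1125.0

1125.0 EHP


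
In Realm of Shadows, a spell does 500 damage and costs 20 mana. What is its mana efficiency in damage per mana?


Efficiency = damage / mana
= 500 / 20
= 25.00

25.00 dmg/mana


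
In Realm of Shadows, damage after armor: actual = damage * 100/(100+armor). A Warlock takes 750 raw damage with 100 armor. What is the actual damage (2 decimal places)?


actual = 750 * 100 / (100 + 100)
= 750 * 100 / 200
= 75000 / 200
= 375.00

375.00 damage


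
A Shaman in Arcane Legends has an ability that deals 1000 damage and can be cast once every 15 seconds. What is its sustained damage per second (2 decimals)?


DPS = damage / cooldown
= 1000 / 15
= 66.67

66.67 DPS


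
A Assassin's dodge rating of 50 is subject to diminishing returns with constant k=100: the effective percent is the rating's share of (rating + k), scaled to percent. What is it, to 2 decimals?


effective% = rating / (rating + k) * 100
= 50 / (50 + 100) * 100
= 50 / 150 * 100
= 0.333333 * 100
= 33.33%

33.33%


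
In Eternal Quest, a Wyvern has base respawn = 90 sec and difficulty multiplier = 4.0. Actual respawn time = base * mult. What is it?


Respawn time = base * multiplier
= 90 * 4.0
= 360.0 seconds

360.0 seconds


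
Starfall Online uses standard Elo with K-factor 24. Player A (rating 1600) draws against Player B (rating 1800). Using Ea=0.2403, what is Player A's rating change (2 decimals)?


Elo update: delta = K * (S - Ea), where S = 0.5 (draws)
S - Ea = 0.5 - 0.2403 = 0.2597
Rating change = 24 * 0.2597
= 6.23

6.23 rating points


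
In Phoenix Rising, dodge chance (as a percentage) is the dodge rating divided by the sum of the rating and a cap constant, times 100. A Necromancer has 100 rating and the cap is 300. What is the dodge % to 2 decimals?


dodge% = 100 / (100 + 300) * 100
= 100 / 400 * 100
= 0.25 * 100
= 25.00%

25.00%


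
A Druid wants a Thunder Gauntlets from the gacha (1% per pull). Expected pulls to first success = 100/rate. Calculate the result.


Expected pulls for a geometric distribution = 1/p = 100 / rate%
= 100 / 1
= 100.0

100.0 pulls


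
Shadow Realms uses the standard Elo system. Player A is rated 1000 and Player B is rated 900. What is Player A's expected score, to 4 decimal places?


Elo expected score: Ea = 1/(1 + 10^((Rb-Ra)/400))
Rb - Ra = 900 - 1000 = -100
(Rb-Ra)/400 = -100/400 = -0.25
10^-0.25 = 0.562341
Ea = 1/(1 + 0.562341) = 1/1.562341 = 0.6401

0.6401


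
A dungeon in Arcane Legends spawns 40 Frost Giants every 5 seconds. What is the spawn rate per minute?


Spawns per minute = count * (60 / interval)
= 40 * (60 / 5)
= 40 * 12.0
= 480.0

480.0 per minute


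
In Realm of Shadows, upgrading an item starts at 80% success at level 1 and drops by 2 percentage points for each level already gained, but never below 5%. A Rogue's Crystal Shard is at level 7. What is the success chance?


raw_rate = 80 - 2 * (7 - 1)
= 80 - 2 * 6
= 80 - 12
= 68
Apply floor: max(68, 5) = 68%

68%


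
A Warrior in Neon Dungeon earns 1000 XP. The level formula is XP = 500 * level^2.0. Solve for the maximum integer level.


XP = 500 * level^2.0, so level = (XP / 500)^(1/2.0)
= (1000 / 500)^(1/2.0)
= 2.0^0.5
= 1.4142
Floor: level = 1

level 1


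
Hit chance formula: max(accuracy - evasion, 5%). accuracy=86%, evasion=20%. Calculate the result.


accuracy - evasion = 86 - 20 = 66
Apply floor: max(66, 5) = 66
Hit chance = 66%

66%


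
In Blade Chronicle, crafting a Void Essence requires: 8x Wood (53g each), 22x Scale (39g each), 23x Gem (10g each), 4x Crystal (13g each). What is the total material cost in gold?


Cost breakdown:
  Wood: 8 * 53 = 424
  Scale: 22 * 39 = 858
  Gem: 23 * 10 = 230
  Crystal: 4 * 13 = 52
Total = 424 + 858 + 230 + 52 = 1564

1564 gold


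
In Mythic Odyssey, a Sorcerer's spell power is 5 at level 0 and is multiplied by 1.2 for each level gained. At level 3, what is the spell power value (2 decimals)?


value = base * growth^level
= 5 * 1.2^3
= 5 * 1.728
= 8.64

8.64 spell power


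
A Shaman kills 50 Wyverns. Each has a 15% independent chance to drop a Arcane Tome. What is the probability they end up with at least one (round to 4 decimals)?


P(at least one) = 1 - P(none) = 1 - (1-p)^n
p = 15/100 = 0.15
1 - p = 0.85
(1 - p)^50 = 0.85^50 = 0.000296
P(at least one) = 1 - 0.000296 = 0.9997

0.9997


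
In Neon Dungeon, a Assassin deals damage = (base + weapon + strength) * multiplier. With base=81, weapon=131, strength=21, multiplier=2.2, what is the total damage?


Sum base + weapon + str = 81 + 131 + 21 = 233
Multiply by 2.2:
233 * 2.2 = 512.6

512.6 damage


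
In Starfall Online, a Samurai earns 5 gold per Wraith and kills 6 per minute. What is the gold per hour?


Gold per minute = 5 * 6 = 30
Gold per hour = 30 * 60 = 1800

1800 gold/hour


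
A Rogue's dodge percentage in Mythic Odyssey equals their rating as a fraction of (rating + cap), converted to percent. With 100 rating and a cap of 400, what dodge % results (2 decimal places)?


dodge% = 100 / (100 + 400) * 100
= 100 / 500 * 100
= 0.2 * 100
= 20.00%

20.00%


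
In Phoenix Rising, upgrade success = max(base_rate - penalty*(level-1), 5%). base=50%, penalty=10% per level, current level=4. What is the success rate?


raw_rate = 50 - 10 * (4 - 1)
= 50 - 10 * 3
= 50 - 30
= 20
Apply floor: max(20, 5) = 20%

20%


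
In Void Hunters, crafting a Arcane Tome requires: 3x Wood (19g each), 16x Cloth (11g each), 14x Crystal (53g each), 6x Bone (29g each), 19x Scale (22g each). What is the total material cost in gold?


Cost breakdown:
  Wood: 3 * 19 = 57
  Cloth: 16 * 11 = 176
  Crystal: 14 * 53 = 742
  Bone: 6 * 29 = 174
  Scale: 19 * 22 = 418
Total = 57 + 176 + 742 + 174 + 418 = 1567

1567 gold


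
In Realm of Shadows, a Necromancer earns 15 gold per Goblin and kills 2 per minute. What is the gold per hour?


Gold per minute = 15 * 2 = 30
Gold per hour = 30 * 60 = 1800

1800 gold/hour


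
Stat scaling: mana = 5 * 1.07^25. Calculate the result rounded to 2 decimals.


value = base * growth^level
= 5 * 1.07^25
= 5 * 5.427433
= 27.14

27.14 mana


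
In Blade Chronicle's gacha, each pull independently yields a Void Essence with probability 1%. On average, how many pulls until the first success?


Expected pulls for a geometric distribution = 1/p = 100 / rate%
= 100 / 1
= 100.0

100.0 pulls


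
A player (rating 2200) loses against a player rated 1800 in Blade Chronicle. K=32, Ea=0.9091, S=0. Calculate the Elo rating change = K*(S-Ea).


Elo update: delta = K * (S - Ea), where S = 0 (loses)
S - Ea = 0 - 0.9091 = -0.9091
Rating change = 32 * -0.9091
= -29.09

-29.09 rating points


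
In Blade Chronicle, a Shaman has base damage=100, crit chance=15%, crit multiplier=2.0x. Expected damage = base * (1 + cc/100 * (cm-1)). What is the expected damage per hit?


E[dmg] = base * (1 + crit_chance * (crit_mult - 1))
cc as decimal = 15/100 = 0.15
cm - 1 = 2.0 - 1 = 1.0
Bonus factor = 0.15 * 1.0 = 0.15
Total multiplier = 1 + 0.15 = 1.15
Expected damage = 100 * 1.15 = 115.00

115.00 damage


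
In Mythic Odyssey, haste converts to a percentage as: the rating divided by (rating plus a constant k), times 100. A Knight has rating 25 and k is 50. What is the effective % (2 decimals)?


effective% = rating / (rating + k) * 100
= 25 / (25 + 50) * 100
= 25 / 75 * 100
= 0.333333 * 100
= 33.33%

33.33%


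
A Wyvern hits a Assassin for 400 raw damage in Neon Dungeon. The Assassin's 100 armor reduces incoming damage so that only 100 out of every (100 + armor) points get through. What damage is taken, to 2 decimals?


actual = 400 * 100 / (100 + 100)
= 400 * 100 / 200
= 40000 / 200
= 200.00

200.00 damage


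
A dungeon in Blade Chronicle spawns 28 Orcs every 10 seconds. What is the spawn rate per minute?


Spawns per minute = count * (60 / interval)
= 28 * (60 / 10)
= 28 * 6.0
= 168.0

168.0 per minute


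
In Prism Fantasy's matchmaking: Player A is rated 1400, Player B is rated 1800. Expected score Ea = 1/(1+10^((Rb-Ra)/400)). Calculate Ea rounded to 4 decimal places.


Elo expected score: Ea = 1/(1 + 10^((Rb-Ra)/400))
Rb - Ra = 1800 - 1400 = 400
(Rb-Ra)/400 = 400/400 = 1.0
10^1.0 = 10.0
Ea = 1/(1 + 10.0) = 1/11.0 = 0.0909

0.0909


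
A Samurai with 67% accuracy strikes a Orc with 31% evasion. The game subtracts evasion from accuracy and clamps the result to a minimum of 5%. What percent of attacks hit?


accuracy - evasion = 67 - 31 = 36
Apply floor: max(36, 5) = 36
Hit chance = 36%

36%


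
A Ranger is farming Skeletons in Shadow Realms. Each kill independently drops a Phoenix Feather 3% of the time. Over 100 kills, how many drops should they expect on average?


Expected drops = kills * (drop_rate / 100)
= 100 * (3 / 100)
= 100 * 0.03
= 3.0

3.0 drops


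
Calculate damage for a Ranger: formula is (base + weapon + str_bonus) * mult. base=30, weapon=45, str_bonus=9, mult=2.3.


Sum base + weapon + str = 30 + 45 + 9 = 84
Multiply by 2.3:
84 * 2.3 = 193.2

193.2 damage


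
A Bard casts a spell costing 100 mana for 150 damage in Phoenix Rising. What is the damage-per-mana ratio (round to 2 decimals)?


Efficiency = damage / mana
= 150 / 100
= 1.50

1.50 dmg/mana


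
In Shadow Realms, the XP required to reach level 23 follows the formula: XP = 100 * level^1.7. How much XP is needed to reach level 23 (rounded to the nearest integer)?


XP = 100 * level^1.7
Substitute level = 23:
XP = 100 * 23^1.7
= 100 * 206.5082
= 20651

20651 XP


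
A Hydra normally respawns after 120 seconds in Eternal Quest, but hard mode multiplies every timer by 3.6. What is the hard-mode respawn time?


Respawn time = base * multiplier
= 120 * 3.6
= 432.0 seconds

432.0 seconds


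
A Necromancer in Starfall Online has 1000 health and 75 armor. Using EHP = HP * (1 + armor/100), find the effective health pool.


EHP = 1000 * (1 + 75/100)
= 1000 * (1 + 0.75)
= 1000 * 1.75
= 1750.0

1750.0 EHP


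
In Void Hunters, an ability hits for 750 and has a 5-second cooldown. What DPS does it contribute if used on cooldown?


DPS = damage / cooldown
= 750 / 5
= 150.00

150.00 DPS


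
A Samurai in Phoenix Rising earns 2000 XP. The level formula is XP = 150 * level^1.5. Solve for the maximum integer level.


XP = 150 * level^1.5, so level = (XP / 150)^(1/1.5)
= (2000 / 150)^(1/1.5)
= 13.3333^0.6667
= 5.6229
Floor: level = 5

level 5


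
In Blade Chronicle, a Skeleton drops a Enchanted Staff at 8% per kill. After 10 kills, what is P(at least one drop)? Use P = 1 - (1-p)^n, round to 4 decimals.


P(at least one) = 1 - P(none) = 1 - (1-p)^n
p = 8/100 = 0.08
1 - p = 0.92
(1 - p)^10 = 0.92^10 = 0.434388
P(at least one) = 1 - 0.434388 = 0.5656

0.5656


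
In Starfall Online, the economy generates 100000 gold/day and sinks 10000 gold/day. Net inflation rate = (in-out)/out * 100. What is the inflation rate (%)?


Net gold = 100000 - 10000 = 90000
Inflation rate = net / sunk * 100 = 90000 / 10000 * 100
= 9.0 * 100
= 900.00%

900.00%


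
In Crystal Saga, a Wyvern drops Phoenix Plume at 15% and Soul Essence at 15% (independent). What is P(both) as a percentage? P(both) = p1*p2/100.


For independent events, P(both) = P(A) * P(B)
= 15% * 15%
= 225 / 100 %
= 2.25%

2.25%


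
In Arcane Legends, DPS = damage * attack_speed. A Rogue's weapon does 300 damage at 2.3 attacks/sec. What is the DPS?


DPS = damage * attack_speed
= 300 * 2.3
= 690.0

690.0 DPS


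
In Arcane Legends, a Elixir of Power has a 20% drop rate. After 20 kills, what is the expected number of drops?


Expected drops = kills * (drop_rate / 100)
= 20 * (20 / 100)
= 20 * 0.2
= 4.0

4.0 drops


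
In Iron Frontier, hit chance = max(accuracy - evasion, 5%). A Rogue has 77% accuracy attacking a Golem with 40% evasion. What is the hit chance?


accuracy - evasion = 77 - 40 = 37
Apply floor: max(37, 5) = 37
Hit chance = 37%

37%


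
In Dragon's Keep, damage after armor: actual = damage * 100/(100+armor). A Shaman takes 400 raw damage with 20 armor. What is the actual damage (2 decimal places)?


actual = 400 * 100 / (100 + 20)
= 400 * 100 / 120
= 40000 / 120
= 333.33

333.33 damage


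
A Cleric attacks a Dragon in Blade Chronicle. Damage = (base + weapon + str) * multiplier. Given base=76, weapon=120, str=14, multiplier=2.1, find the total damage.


Sum base + weapon + str = 76 + 120 + 14 = 210
Multiply by 2.1:
210 * 2.1 = 441.0

441.0 damage


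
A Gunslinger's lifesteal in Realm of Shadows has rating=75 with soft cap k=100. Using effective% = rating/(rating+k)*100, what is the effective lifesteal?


effective% = rating / (rating + k) * 100
= 75 / (75 + 100) * 100
= 75 / 175 * 100
= 0.428571 * 100
= 42.86%

42.86%


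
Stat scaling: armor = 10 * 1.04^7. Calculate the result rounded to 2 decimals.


value = base * growth^level
= 10 * 1.04^7
= 10 * 1.315932
= 13.16

13.16 armor


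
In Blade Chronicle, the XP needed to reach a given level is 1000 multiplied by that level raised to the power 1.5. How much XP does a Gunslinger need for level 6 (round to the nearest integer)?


XP = 1000 * level^1.5
Substitute level = 6:
XP = 1000 * 6^1.5
= 1000 * 14.6969
= 14697

14697 XP


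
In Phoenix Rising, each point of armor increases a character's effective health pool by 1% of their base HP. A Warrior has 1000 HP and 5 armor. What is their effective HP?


EHP = 1000 * (1 + 5/100)
= 1000 * (1 + 0.05)
= 1000 * 1.05
= 1050.0

1050.0 EHP


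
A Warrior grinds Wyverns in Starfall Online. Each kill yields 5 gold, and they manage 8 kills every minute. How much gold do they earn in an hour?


Gold per minute = 5 * 8 = 40
Gold per hour = 40 * 60 = 2400

2400 gold/hour


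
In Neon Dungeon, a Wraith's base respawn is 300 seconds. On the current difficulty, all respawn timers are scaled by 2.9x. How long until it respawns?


Respawn time = base * multiplier
= 300 * 2.9
= 870.0 seconds

870.0 seconds


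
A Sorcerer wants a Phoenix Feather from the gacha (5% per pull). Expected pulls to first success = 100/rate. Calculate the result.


Expected pulls for a geometric distribution = 1/p = 100 / rate%
= 100 / 5
= 20.0

20.0 pulls


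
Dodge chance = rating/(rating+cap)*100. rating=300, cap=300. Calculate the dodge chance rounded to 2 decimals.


dodge% = 300 / (300 + 300) * 100
= 300 / 600 * 100
= 0.5 * 100
= 50.00%

50.00%


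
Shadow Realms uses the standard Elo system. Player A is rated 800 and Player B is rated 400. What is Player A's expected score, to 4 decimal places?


Elo expected score: Ea = 1/(1 + 10^((Rb-Ra)/400))
Rb - Ra = 400 - 800 = -400
(Rb-Ra)/400 = -400/400 = -1.0
10^-1.0 = 0.1
Ea = 1/(1 + 0.1) = 1/1.1 = 0.9091

0.9091


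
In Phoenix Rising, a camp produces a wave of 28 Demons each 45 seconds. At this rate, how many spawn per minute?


Spawns per minute = count * (60 / interval)
= 28 * (60 / 45)
= 28 * 1.3333
= 37.33

37.33 per minute


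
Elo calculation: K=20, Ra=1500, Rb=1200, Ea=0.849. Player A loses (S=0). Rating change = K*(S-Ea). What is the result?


Elo update: delta = K * (S - Ea), where S = 0 (loses)
S - Ea = 0 - 0.849 = -0.849
Rating change = 20 * -0.849
= -16.98

-16.98 rating points


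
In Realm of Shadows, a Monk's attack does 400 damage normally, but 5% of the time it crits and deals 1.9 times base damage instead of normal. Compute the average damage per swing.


E[dmg] = base * (1 + crit_chance * (crit_mult - 1))
cc as decimal = 5/100 = 0.05
cm - 1 = 1.9 - 1 = 0.9
Bonus factor = 0.05 * 0.9 = 0.045
Total multiplier = 1 + 0.045 = 1.045
Expected damage = 400 * 1.045 = 418.00

418.00 damage


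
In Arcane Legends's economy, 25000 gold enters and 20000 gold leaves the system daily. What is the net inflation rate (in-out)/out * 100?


Net gold = 25000 - 20000 = 5000
Inflation rate = net / sunk * 100 = 5000 / 20000 * 100
= 0.25 * 100
= 25.00%

25.00%


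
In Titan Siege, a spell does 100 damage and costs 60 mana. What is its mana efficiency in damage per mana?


Efficiency = damage / mana
= 100 / 60
= 1.67

1.67 dmg/mana


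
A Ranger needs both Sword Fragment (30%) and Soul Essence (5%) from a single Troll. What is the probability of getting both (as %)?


For independent events, P(both) = P(A) * P(B)
= 30% * 5%
= 150 / 100 %
= 1.5%

1.5%


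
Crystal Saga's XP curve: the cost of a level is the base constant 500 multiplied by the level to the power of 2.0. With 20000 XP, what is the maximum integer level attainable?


XP = 500 * level^2.0, so level = (XP / 500)^(1/2.0)
= (20000 / 500)^(1/2.0)
= 40.0^0.5
= 6.3246
Floor: level = 6

level 6


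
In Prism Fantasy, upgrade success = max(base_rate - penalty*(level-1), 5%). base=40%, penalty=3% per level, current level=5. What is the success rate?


raw_rate = 40 - 3 * (5 - 1)
= 40 - 3 * 4
= 40 - 12
= 28
Apply floor: max(28, 5) = 28%

28%


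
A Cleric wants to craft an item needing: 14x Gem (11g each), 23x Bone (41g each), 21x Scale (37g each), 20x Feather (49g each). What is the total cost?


Cost breakdown:
  Gem: 14 * 11 = 154
  Bone: 23 * 41 = 943
  Scale: 21 * 37 = 777
  Feather: 20 * 49 = 980
Total = 154 + 943 + 777 + 980 = 2854

2854 gold


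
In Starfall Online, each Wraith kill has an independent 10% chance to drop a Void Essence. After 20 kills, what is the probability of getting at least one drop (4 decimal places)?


P(at least one) = 1 - P(none) = 1 - (1-p)^n
p = 10/100 = 0.1
1 - p = 0.9
(1 - p)^20 = 0.9^20 = 0.121577
P(at least one) = 1 - 0.121577 = 0.8784

0.8784


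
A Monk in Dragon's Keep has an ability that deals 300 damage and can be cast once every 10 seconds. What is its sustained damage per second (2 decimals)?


DPS = damage / cooldown
= 300 / 10
= 30.00

30.00 DPS


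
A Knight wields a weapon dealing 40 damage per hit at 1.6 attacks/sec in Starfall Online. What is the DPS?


DPS = damage * attack_speed
= 40 * 1.6
= 64.0

64.0 DPS


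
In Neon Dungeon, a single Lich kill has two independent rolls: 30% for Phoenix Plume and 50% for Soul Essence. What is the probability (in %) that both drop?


For independent events, P(both) = P(A) * P(B)
= 30% * 50%
= 1500 / 100 %
= 15.0%

15.0%


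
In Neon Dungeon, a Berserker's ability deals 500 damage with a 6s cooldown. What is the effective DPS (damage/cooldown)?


DPS = damage / cooldown
= 500 / 6
= 83.33

83.33 DPS


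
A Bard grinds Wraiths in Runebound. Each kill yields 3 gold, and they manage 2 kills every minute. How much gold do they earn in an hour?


Gold per minute = 3 * 2 = 6
Gold per hour = 6 * 60 = 360

360 gold/hour


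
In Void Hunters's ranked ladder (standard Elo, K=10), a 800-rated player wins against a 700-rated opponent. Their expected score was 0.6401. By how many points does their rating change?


Elo update: delta = K * (S - Ea), where S = 1 (wins)
S - Ea = 1 - 0.6401 = 0.3599
Rating change = 10 * 0.3599
= 3.60

3.60 rating points


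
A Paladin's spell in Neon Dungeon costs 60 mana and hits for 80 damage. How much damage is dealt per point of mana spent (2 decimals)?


Efficiency = damage / mana
= 80 / 60
= 1.33

1.33 dmg/mana


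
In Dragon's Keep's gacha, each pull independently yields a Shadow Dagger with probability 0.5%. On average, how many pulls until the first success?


Expected pulls for a geometric distribution = 1/p = 100 / rate%
= 100 / 0.5
= 200.0

200.0 pulls


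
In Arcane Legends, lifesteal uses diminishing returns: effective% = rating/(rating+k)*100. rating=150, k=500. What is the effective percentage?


effective% = rating / (rating + k) * 100
= 150 / (150 + 500) * 100
= 150 / 650 * 100
= 0.230769 * 100
= 23.08%

23.08%


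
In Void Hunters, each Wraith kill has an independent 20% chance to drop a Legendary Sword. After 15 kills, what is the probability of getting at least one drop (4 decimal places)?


P(at least one) = 1 - P(none) = 1 - (1-p)^n
p = 20/100 = 0.2
1 - p = 0.8
(1 - p)^15 = 0.8^15 = 0.035184
P(at least one) = 1 - 0.035184 = 0.9648

0.9648


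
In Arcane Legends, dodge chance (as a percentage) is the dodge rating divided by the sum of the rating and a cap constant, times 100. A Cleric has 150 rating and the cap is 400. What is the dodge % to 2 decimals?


dodge% = 150 / (150 + 400) * 100
= 150 / 550 * 100
= 0.272727 * 100
= 27.27%

27.27%


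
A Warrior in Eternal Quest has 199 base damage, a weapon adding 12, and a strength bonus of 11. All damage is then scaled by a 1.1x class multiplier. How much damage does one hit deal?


Sum base + weapon + str = 199 + 12 + 11 = 222
Multiply by 1.1:
222 * 1.1 = 244.2

244.2 damage


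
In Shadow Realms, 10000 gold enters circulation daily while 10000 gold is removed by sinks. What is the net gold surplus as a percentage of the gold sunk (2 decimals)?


Net gold = 10000 - 10000 = 0
Inflation rate = net / sunk * 100 = 0 / 10000 * 100
= 0.0 * 100
= 0.00%

0.00%


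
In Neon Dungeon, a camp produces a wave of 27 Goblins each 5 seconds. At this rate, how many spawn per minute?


Spawns per minute = count * (60 / interval)
= 27 * (60 / 5)
= 27 * 12.0
= 324.0

324.0 per minute


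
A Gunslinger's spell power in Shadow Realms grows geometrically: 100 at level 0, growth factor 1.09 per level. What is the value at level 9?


value = base * growth^level
= 100 * 1.09^9
= 100 * 2.171893
= 217.19

217.19 spell power


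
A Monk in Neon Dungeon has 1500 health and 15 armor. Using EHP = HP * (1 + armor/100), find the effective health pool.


EHP = 1500 * (1 + 15/100)
= 1500 * (1 + 0.15)
= 1500 * 1.15
= 1725.0

1725.0 EHP


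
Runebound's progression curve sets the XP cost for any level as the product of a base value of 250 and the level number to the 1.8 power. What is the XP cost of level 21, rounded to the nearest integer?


XP = 250 * level^1.8
Substitute level = 21:
XP = 250 * 21^1.8
= 250 * 239.8804
= 59970

59970 XP


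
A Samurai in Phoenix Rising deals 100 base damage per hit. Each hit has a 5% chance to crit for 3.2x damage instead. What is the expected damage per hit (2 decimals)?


E[dmg] = base * (1 + crit_chance * (crit_mult - 1))
cc as decimal = 5/100 = 0.05
cm - 1 = 3.2 - 1 = 2.2
Bonus factor = 0.05 * 2.2 = 0.11
Total multiplier = 1 + 0.11 = 1.11
Expected damage = 100 * 1.11 = 111.00

111.00 damage


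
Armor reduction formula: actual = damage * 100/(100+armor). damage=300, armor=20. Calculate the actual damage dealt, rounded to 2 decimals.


actual = 300 * 100 / (100 + 20)
= 300 * 100 / 120
= 30000 / 120
= 250.00

250.00 damage


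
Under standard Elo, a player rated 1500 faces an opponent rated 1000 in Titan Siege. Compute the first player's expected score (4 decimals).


Elo expected score: Ea = 1/(1 + 10^((Rb-Ra)/400))
Rb - Ra = 1000 - 1500 = -500
(Rb-Ra)/400 = -500/400 = -1.25
10^-1.25 = 0.056234
Ea = 1/(1 + 0.056234) = 1/1.056234 = 0.9468

0.9468


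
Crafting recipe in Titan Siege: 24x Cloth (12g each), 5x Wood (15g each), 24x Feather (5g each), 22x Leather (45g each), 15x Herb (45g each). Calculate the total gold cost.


Cost breakdown:
  Cloth: 24 * 12 = 288
  Wood: 5 * 15 = 75
  Feather: 24 * 5 = 120
  Leather: 22 * 45 = 990
  Herb: 15 * 45 = 675
Total = 288 + 75 + 120 + 990 + 675 = 2148

2148 gold


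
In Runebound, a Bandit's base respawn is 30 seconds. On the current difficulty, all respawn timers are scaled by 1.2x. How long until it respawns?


Respawn time = base * multiplier
= 30 * 1.2
= 36.0 seconds

36.0 seconds


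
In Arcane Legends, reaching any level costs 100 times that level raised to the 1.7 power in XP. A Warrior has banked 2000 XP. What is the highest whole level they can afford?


XP = 100 * level^1.7, so level = (XP / 100)^(1/1.7)
= (2000 / 100)^(1/1.7)
= 20.0^0.5882
= 5.8252
Floor: level = 5

level 5


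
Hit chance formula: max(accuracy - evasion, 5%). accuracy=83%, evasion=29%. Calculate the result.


accuracy - evasion = 83 - 29 = 54
Apply floor: max(54, 5) = 54
Hit chance = 54%

54%


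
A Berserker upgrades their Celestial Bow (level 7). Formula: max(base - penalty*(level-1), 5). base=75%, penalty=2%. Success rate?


raw_rate = 75 - 2 * (7 - 1)
= 75 - 2 * 6
= 75 - 12
= 63
Apply floor: max(63, 5) = 63%

63%


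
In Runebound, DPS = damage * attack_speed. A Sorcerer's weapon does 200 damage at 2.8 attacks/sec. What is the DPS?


DPS = damage * attack_speed
= 200 * 2.8
= 560.0

560.0 DPS


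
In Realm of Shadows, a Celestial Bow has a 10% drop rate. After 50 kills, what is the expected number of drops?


Expected drops = kills * (drop_rate / 100)
= 50 * (10 / 100)
= 50 * 0.1
= 5.0

5.0 drops


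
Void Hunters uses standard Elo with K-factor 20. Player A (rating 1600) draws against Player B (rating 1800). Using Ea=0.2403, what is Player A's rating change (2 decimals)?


Elo update: delta = K * (S - Ea), where S = 0.5 (draws)
S - Ea = 0.5 - 0.2403 = 0.2597
Rating change = 20 * 0.2597
= 5.19

5.19 rating points


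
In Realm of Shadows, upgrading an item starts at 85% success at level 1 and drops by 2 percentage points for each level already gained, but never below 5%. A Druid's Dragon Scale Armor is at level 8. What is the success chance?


raw_rate = 85 - 2 * (8 - 1)
= 85 - 2 * 7
= 85 - 14
= 71
Apply floor: max(71, 5) = 71%

71%


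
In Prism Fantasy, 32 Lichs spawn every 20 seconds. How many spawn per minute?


Spawns per minute = count * (60 / interval)
= 32 * (60 / 20)
= 32 * 3.0
= 96.0

96.0 per minute


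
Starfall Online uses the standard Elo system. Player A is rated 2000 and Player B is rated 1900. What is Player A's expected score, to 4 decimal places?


Elo expected score: Ea = 1/(1 + 10^((Rb-Ra)/400))
Rb - Ra = 1900 - 2000 = -100
(Rb-Ra)/400 = -100/400 = -0.25
10^-0.25 = 0.562341
Ea = 1/(1 + 0.562341) = 1/1.562341 = 0.6401

0.6401


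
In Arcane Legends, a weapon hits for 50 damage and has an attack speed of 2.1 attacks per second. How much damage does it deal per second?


DPS = damage * attack_speed
= 50 * 2.1
= 105.0

105.0 DPS


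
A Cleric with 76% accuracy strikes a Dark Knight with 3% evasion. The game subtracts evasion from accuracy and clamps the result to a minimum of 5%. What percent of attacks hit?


accuracy - evasion = 76 - 3 = 73
Apply floor: max(73, 5) = 73
Hit chance = 73%

73%


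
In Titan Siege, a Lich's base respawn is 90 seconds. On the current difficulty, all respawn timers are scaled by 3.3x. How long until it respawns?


Respawn time = base * multiplier
= 90 * 3.3
= 297.0 seconds

297.0 seconds


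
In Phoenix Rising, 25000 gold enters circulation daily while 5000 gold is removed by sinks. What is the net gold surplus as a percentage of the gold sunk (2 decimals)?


Net gold = 25000 - 5000 = 20000
Inflation rate = net / sunk * 100 = 20000 / 5000 * 100
= 4.0 * 100
= 400.00%

400.00%


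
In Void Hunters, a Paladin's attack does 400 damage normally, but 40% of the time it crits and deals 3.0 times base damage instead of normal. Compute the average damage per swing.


E[dmg] = base * (1 + crit_chance * (crit_mult - 1))
cc as decimal = 40/100 = 0.4
cm - 1 = 3.0 - 1 = 2.0
Bonus factor = 0.4 * 2.0 = 0.8
Total multiplier = 1 + 0.8 = 1.8
Expected damage = 400 * 1.8 = 720.00

720.00 damage


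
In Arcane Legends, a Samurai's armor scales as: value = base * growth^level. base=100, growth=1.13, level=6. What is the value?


value = base * growth^level
= 100 * 1.13^6
= 100 * 2.081952
= 208.20

208.20 armor


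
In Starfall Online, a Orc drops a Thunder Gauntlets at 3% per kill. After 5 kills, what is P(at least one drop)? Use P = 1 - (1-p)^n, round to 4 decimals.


P(at least one) = 1 - P(none) = 1 - (1-p)^n
p = 3/100 = 0.03
1 - p = 0.97
(1 - p)^5 = 0.97^5 = 0.858734
P(at least one) = 1 - 0.858734 = 0.1413

0.1413


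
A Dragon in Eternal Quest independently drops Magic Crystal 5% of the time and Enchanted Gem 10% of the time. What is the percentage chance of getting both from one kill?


For independent events, P(both) = P(A) * P(B)
= 5% * 10%
= 50 / 100 %
= 0.5%

0.5%


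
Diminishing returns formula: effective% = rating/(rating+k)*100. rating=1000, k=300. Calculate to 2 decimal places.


effective% = rating / (rating + k) * 100
= 1000 / (1000 + 300) * 100
= 1000 / 1300 * 100
= 0.769231 * 100
= 76.92%

76.92%


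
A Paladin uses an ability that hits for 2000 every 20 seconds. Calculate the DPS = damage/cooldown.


DPS = damage / cooldown
= 2000 / 20
= 100.00

100.00 DPS


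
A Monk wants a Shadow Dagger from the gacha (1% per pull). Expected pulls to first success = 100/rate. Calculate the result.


Expected pulls for a geometric distribution = 1/p = 100 / rate%
= 100 / 1
= 100.0

100.0 pulls


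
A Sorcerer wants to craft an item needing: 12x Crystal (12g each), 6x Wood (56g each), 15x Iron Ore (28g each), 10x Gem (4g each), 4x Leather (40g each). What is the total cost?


Cost breakdown:
  Crystal: 12 * 12 = 144
  Wood: 6 * 56 = 336
  Iron Ore: 15 * 28 = 420
  Gem: 10 * 4 = 40
  Leather: 4 * 40 = 160
Total = 144 + 336 + 420 + 40 + 160 = 1100

1100 gold


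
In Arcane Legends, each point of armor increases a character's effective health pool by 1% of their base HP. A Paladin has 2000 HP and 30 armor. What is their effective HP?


EHP = 2000 * (1 + 30/100)
= 2000 * (1 + 0.3)
= 2000 * 1.3
= 2600.0

2600.0 EHP


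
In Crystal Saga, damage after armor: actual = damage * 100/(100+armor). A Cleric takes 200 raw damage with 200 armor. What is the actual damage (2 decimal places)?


actual = 200 * 100 / (100 + 200)
= 200 * 100 / 300
= 20000 / 300
= 66.67

66.67 damage


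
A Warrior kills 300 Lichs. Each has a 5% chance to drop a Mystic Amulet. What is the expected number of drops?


Expected drops = kills * (drop_rate / 100)
= 300 * (5 / 100)
= 300 * 0.05
= 15.0

15.0 drops


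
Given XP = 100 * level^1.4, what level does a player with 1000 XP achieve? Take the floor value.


XP = 100 * level^1.4, so level = (XP / 100)^(1/1.4)
= (1000 / 100)^(1/1.4)
= 10.0^0.7143
= 5.1795
Floor: level = 5

level 5


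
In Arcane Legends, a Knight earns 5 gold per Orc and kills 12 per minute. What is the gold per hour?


Gold per minute = 5 * 12 = 60
Gold per hour = 60 * 60 = 3600

3600 gold/hour


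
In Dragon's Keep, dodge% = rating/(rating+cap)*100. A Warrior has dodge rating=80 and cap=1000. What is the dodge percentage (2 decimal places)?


dodge% = 80 / (80 + 1000) * 100
= 80 / 1080 * 100
= 0.074074 * 100
= 7.41%

7.41%


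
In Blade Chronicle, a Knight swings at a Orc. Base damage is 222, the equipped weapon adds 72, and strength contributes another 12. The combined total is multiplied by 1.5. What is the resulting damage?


Sum base + weapon + str = 222 + 72 + 12 = 306
Multiply by 1.5:
306 * 1.5 = 459.0

459.0 damage


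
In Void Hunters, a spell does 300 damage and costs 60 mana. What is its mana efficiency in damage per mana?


Efficiency = damage / mana
= 300 / 60
= 5.00

5.00 dmg/mana


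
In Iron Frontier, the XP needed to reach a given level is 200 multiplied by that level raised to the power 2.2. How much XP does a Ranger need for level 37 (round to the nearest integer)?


XP = 200 * level^2.2
Substitute level = 37:
XP = 200 * 37^2.2
= 200 * 2818.6671
= 563733

563733 XP


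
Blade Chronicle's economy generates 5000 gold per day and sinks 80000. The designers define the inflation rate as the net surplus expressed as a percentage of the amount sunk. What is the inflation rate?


Net gold = 5000 - 80000 = -75000
Inflation rate = net / sunk * 100 = -75000 / 80000 * 100
= -0.9375 * 100
= -93.75%

-93.75%


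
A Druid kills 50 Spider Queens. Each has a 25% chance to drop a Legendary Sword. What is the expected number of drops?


Expected drops = kills * (drop_rate / 100)
= 50 * (25 / 100)
= 50 * 0.25
= 12.5

12.5 drops


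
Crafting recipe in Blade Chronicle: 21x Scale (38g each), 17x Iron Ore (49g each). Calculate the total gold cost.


Cost breakdown:
  Scale: 21 * 38 = 798
  Iron Ore: 17 * 49 = 833
Total = 798 + 833 = 1631

1631 gold


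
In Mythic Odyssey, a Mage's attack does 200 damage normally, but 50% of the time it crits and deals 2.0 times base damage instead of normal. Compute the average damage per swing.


E[dmg] = base * (1 + crit_chance * (crit_mult - 1))
cc as decimal = 50/100 = 0.5
cm - 1 = 2.0 - 1 = 1.0
Bonus factor = 0.5 * 1.0 = 0.5
Total multiplier = 1 + 0.5 = 1.5
Expected damage = 200 * 1.5 = 300.00

300.00 damage


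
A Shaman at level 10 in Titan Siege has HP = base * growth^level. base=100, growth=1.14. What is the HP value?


value = base * growth^level
= 100 * 1.14^10
= 100 * 3.707221
= 370.72

370.72 HP


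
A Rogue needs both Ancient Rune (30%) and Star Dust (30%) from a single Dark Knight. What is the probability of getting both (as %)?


For independent events, P(both) = P(A) * P(B)
= 30% * 30%
= 900 / 100 %
= 9.0%

9.0%


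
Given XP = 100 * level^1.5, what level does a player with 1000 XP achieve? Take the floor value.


XP = 100 * level^1.5, so level = (XP / 100)^(1/1.5)
= (1000 / 100)^(1/1.5)
= 10.0^0.6667
= 4.6416
Floor: level = 4

level 4


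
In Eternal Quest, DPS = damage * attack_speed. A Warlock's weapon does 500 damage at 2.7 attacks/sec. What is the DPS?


DPS = damage * attack_speed
= 500 * 2.7
= 1350.0

1350.0 DPS


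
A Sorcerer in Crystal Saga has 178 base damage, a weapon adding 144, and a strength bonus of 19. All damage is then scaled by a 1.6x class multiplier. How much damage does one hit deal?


Sum base + weapon + str = 178 + 144 + 19 = 341
Multiply by 1.6:
341 * 1.6 = 545.6

545.6 damage


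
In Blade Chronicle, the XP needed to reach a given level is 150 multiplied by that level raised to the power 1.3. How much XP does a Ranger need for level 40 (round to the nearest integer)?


XP = 150 * level^1.3
Substitute level = 40:
XP = 150 * 40^1.3
= 150 * 120.9701
= 18146

18146 XP


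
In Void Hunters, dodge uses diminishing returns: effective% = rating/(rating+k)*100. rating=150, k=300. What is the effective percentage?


effective% = rating / (rating + k) * 100
= 150 / (150 + 300) * 100
= 150 / 450 * 100
= 0.333333 * 100
= 33.33%

33.33%


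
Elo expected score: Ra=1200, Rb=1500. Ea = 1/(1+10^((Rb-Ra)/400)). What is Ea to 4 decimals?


Elo expected score: Ea = 1/(1 + 10^((Rb-Ra)/400))
Rb - Ra = 1500 - 1200 = 300
(Rb-Ra)/400 = 300/400 = 0.75
10^0.75 = 5.623413
Ea = 1/(1 + 5.623413) = 1/6.623413 = 0.1510

0.1510


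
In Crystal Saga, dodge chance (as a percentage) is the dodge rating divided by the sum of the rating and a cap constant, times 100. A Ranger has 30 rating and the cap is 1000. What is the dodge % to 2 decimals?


dodge% = 30 / (30 + 1000) * 100
= 30 / 1030 * 100
= 0.029126 * 100
= 2.91%

2.91%


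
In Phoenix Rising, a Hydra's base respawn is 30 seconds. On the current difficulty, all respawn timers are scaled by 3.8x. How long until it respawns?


Respawn time = base * multiplier
= 30 * 3.8
= 114.0 seconds

114.0 seconds


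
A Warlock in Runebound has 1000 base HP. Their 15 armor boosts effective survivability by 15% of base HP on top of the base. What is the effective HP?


EHP = 1000 * (1 + 15/100)
= 1000 * (1 + 0.15)
= 1000 * 1.15
= 1150.0

1150.0 EHP


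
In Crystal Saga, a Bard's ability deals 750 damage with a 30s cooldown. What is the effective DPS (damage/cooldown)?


DPS = damage / cooldown
= 750 / 30
= 25.00

25.00 DPS


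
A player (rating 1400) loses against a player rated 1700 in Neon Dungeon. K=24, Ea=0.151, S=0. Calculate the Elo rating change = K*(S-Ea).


Elo update: delta = K * (S - Ea), where S = 0 (loses)
S - Ea = 0 - 0.151 = -0.151
Rating change = 24 * -0.151
= -3.62

-3.62 rating points


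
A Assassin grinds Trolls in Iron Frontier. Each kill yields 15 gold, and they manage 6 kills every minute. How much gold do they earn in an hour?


Gold per minute = 15 * 6 = 90
Gold per hour = 90 * 60 = 5400

5400 gold/hour


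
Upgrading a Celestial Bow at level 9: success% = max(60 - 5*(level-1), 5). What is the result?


raw_rate = 60 - 5 * (9 - 1)
= 60 - 5 * 8
= 60 - 40
= 20
Apply floor: max(20, 5) = 20%

20%


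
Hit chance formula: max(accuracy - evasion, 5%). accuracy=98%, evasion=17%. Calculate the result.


accuracy - evasion = 98 - 17 = 81
Apply floor: max(81, 5) = 81
Hit chance = 81%

81%


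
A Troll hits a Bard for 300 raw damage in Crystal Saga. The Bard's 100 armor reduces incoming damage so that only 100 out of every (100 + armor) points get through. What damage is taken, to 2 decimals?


actual = 300 * 100 / (100 + 100)
= 300 * 100 / 200
= 30000 / 200
= 150.00

150.00 damage


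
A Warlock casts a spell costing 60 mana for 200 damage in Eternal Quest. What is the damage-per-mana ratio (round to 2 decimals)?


Efficiency = damage / mana
= 200 / 60
= 3.33

3.33 dmg/mana


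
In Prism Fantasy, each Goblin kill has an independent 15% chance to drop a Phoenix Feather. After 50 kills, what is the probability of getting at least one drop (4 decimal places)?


P(at least one) = 1 - P(none) = 1 - (1-p)^n
p = 15/100 = 0.15
1 - p = 0.85
(1 - p)^50 = 0.85^50 = 0.000296
P(at least one) = 1 - 0.000296 = 0.9997

0.9997


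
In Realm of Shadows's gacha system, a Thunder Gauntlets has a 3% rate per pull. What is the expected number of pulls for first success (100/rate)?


Expected pulls for a geometric distribution = 1/p = 100 / rate%
= 100 / 3
= 33.33

33.33 pulls


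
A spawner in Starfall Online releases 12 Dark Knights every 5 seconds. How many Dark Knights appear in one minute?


Spawns per minute = count * (60 / interval)
= 12 * (60 / 5)
= 12 * 12.0
= 144.0

144.0 per minute


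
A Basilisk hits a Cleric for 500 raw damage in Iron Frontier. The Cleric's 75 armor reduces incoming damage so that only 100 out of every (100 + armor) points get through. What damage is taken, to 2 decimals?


actual = 500 * 100 / (100 + 75)
= 500 * 100 / 175
= 50000 / 175
= 285.71

285.71 damage


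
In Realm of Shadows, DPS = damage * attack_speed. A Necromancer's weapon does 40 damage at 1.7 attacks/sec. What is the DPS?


DPS = damage * attack_speed
= 40 * 1.7
= 68.0

68.0 DPS


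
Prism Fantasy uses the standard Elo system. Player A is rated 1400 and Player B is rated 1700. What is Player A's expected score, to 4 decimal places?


Elo expected score: Ea = 1/(1 + 10^((Rb-Ra)/400))
Rb - Ra = 1700 - 1400 = 300
(Rb-Ra)/400 = 300/400 = 0.75
10^0.75 = 5.623413
Ea = 1/(1 + 5.623413) = 1/6.623413 = 0.1510

0.1510
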